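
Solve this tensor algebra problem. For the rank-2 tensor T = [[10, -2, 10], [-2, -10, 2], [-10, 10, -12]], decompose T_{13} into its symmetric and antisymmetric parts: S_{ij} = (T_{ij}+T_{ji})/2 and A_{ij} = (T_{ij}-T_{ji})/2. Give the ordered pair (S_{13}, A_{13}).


T_{13} = 10
T_{31} = -10
S_{13} = (10 + -10)/2 = 0/2 = 0
A_{13} = (10 - -10)/2 = 20/2 = 10
Check: S + A = 0 + 10 = 10 = T_{13}.

(0, 10)


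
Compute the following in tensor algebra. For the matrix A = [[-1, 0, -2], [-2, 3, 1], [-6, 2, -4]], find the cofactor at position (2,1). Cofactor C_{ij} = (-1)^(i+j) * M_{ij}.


To find cofactor C_{21}, delete row 2 and column 1.
The resulting 2x2 submatrix is: [[0, -2], [2, -4]]
Minor M_{21} = 0*-4 - -2*2
  = 0 - -4 = 4
Sign = (-1)^(2+1) = (-1)^3 = -1
Cofactor C_{21} = -1 * 4 = -4

-4


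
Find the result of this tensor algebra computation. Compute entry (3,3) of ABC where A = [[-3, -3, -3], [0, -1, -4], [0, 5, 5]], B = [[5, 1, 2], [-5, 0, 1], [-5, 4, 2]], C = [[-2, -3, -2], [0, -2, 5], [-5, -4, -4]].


(ABC)_{33} = sum_m (AB)_{3m} C_{m3}. First compute row 3 of AB.
(AB)_{31} = 0*5 + 5*-5 + 5*-5 = -50
(AB)_{32} = 0*1 + 5*0 + 5*4 = 20
(AB)_{33} = 0*2 + 5*1 + 5*2 = 15
Now contract with column 3 of C:
(AB)_{31} * C_{13} = -50 * -2 = 100
(AB)_{32} * C_{23} = 20 * 5 = 100
(AB)_{33} * C_{33} = 15 * -4 = -60
(ABC)_{33} = 100 + 100 + -60 = 140

140


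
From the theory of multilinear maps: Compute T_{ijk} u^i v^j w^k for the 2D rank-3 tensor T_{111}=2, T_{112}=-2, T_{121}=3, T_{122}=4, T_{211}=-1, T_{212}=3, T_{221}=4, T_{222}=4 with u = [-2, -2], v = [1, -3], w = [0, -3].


S = sum over i,j,k of T_{ijk} u_i v_j w_k. Expanding all 8 terms:
T_{111}*u_1*v_1*w_1 = 2*-2*1*0 = 0  (running total: 0)
T_{112}*u_1*v_1*w_2 = -2*-2*1*-3 = -12  (running total: -12)
T_{121}*u_1*v_2*w_1 = 3*-2*-3*0 = 0  (running total: -12)
T_{122}*u_1*v_2*w_2 = 4*-2*-3*-3 = -72  (running total: -84)
T_{211}*u_2*v_1*w_1 = -1*-2*1*0 = 0  (running total: -84)
T_{212}*u_2*v_1*w_2 = 3*-2*1*-3 = 18  (running total: -66)
T_{221}*u_2*v_2*w_1 = 4*-2*-3*0 = 0  (running total: -66)
T_{222}*u_2*v_2*w_2 = 4*-2*-3*-3 = -72  (running total: -138)
S = -138

-138


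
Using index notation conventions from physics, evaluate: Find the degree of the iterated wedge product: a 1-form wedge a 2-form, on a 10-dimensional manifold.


The degree of a wedge product is the sum of the degrees of the individual forms.
Degrees: 1, 2
Total degree = 1 + 2 = 3

3


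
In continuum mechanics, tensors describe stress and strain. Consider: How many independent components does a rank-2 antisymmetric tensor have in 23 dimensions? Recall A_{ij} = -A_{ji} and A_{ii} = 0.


An antisymmetric rank-2 tensor satisfies A_{ij} = -A_{ji}, so diagonal entries are zero.
The independent components are the upper-triangular entries: C(n, 2) = n(n-1)/2.
n = 23
C(23, 2) = 23 * 22 / 2 = 506 / 2 = 253

253


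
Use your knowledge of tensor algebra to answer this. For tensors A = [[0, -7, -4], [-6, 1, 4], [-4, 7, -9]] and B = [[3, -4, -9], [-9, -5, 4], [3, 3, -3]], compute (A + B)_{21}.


Tensor addition is component-wise: (A + B)_{ij} = A_{ij} + B_{ij}.
A_{21} = -6
B_{21} = -9
(A + B)_{21} = -6 + -9 = -15

-15


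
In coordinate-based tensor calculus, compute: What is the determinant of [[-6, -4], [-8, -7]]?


For a 2x2 matrix [[a, b], [c, d]], det = a*d - b*c.
a = -6, b = -4, c = -8, d = -7
a*d = -6 * -7 = 42
b*c = -4 * -8 = 32
det = 42 - 32 = 10

10


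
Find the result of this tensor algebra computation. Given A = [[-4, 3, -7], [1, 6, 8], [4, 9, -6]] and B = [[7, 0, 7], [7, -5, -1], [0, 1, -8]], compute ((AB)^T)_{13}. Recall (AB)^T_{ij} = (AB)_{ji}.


(AB)^T_{ij} = (AB)_{ji} = sum_k A_{jk} B_{ki}.
For i=1, j=3 we need (AB)_{31}:
A_{31} * B_{11} = 4 * 7 = 28
A_{32} * B_{21} = 9 * 7 = 63
A_{33} * B_{31} = -6 * 0 = 0
Sum = 28 + 63 + 0 = 91

91


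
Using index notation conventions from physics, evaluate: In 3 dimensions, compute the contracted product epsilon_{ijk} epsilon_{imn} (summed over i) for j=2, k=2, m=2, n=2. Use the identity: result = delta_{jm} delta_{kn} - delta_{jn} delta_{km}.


Using the identity: epsilon_{ijk} epsilon_{imn} = delta_{jm} delta_{kn} - delta_{jn} delta_{km}.
delta_{22} = 1
delta_{22} = 1
delta_{22} = 1
delta_{22} = 1
Result = 1 * 1 - 1 * 1 = 1 - 1 = 0

0


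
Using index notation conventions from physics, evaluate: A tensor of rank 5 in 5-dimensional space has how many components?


The number of components of a rank-r tensor in d dimensions is d^r.
Here d = 5 and r = 5.
5^5 = 3125

3125


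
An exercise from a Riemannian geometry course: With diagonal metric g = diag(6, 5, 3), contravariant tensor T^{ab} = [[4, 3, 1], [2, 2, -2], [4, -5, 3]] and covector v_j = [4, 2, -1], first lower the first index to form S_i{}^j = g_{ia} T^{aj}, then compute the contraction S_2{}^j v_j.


Step 1: lower the first index. For a diagonal metric, g_{ia} T^{aj} = g_{ii} T^{ij} (no sum on i).
g_{22} = 5
S_2{}^1 = 5 * T^{21} = 5 * 2 = 10
S_2{}^2 = 5 * T^{22} = 5 * 2 = 10
S_2{}^3 = 5 * T^{23} = 5 * -2 = -10
Step 2: contract S_2{}^j with v_j.
S_2{}^1 * v_1 = 10 * 4 = 40
S_2{}^2 * v_2 = 10 * 2 = 20
S_2{}^3 * v_3 = -10 * -1 = 10
Result = 40 + 20 + 10 = 70

70


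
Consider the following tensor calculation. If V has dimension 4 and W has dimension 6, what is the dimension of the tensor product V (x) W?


The dimension of a tensor product is the product of dimensions.
dim(V) = 4, dim(W) = 6
dim(V (x) W) = 4 * 6 = 24

24


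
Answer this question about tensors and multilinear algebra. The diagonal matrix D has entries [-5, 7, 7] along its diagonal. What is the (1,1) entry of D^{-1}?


For a diagonal matrix, the inverse has entries (D^{-1})_{ii} = 1/d_{ii}.
The diagonal entries are: d_{11} = -5, d_{22} = 7, d_{33} = 7
We need (D^{-1})_{11} = 1/d_{11} = 1/-5 = -1/5

-1/5


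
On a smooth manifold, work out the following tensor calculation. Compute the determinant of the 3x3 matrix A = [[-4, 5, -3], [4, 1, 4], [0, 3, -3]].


Expanding along the first row, det(A) = a11*M_11 - a12*M_12 + a13*M_13, where M_1j is the (1,j) minor.
Minor M_11 = 1*-3 - 4*3 = -15
Minor M_12 = 4*-3 - 4*0 = -12
Minor M_13 = 4*3 - 1*0 = 12
det = -4*(-15) - 5*(-12) + -3*(12)
    = 60 - -60 + -36
    = 84

84


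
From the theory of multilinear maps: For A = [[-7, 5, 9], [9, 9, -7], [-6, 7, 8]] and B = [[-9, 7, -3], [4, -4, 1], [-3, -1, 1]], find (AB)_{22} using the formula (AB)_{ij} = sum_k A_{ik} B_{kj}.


(AB)_{ij} = sum_k A_{ik} B_{kj}.
For i=2, j=2:
A_{21} * B_{12} = 9 * 7 = 63
A_{22} * B_{22} = 9 * -4 = -36
A_{23} * B_{32} = -7 * -1 = 7
Sum = 63 + -36 + 7 = 34

34


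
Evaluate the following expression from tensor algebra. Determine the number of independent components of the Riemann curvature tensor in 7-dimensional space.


The Riemann tensor in d dimensions has d^2(d^2 - 1)/12 independent components.
d = 7, so d^2 = 49
d^2 - 1 = 48
d^2(d^2 - 1) = 49 * 48 = 2352
Divide by 12: 2352 / 12 = 196

196


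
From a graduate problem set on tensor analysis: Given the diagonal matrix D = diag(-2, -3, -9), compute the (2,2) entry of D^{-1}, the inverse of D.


For a diagonal matrix, the inverse has entries (D^{-1})_{ii} = 1/d_{ii}.
The diagonal entries are: d_{11} = -2, d_{22} = -3, d_{33} = -9
We need (D^{-1})_{22} = 1/d_{22} = 1/-3 = -1/3

-1/3


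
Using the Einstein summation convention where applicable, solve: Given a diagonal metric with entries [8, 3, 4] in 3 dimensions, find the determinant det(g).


For a diagonal metric, the determinant is the product of diagonal entries.
Diagonal entries: 8, 3, 4
det(g) = 8 * 3 * 4 = 96

96


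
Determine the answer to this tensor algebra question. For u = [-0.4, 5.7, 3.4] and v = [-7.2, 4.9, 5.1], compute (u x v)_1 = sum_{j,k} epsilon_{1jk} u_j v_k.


(u x v)_1 = sum_{j,k} epsilon_{1jk} u_j v_k. Only permutations of (1,2,3) contribute; the two non-zero terms are:
eps_{123} u_2 v_3 = 1 * 5.7 * 5.1 = 29.07
eps_{132} u_3 v_2 = -1 * 3.4 * 4.9 = -16.66
(u x v)_1 = 12.41

12.41


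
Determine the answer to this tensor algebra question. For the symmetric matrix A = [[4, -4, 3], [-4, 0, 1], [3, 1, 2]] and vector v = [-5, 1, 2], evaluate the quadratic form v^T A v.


First compute Av:
(Av)_1 = 4*-5 + -4*1 + 3*2 = -18
(Av)_2 = -4*-5 + 0*1 + 1*2 = 22
(Av)_3 = 3*-5 + 1*1 + 2*2 = -10
Av = [-18, 22, -10]
Then v^T (Av) = -5*-18 + 1*22 + 2*-10
= 90 + 22 + -20 = 92

92


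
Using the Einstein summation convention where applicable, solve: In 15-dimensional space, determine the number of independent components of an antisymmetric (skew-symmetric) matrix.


An antisymmetric rank-2 tensor satisfies A_{ij} = -A_{ji}, so diagonal entries are zero.
The independent components are the upper-triangular entries: C(n, 2) = n(n-1)/2.
n = 15
C(15, 2) = 15 * 14 / 2 = 210 / 2 = 105

105


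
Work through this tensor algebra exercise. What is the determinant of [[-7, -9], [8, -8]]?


For a 2x2 matrix [[a, b], [c, d]], det = a*d - b*c.
a = -7, b = -9, c = 8, d = -8
a*d = -7 * -8 = 56
b*c = -9 * 8 = -72
det = 56 - -72 = 128

128


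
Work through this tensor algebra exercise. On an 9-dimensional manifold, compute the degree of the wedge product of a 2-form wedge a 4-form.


The degree of a wedge product is the sum of the degrees of the individual forms.
Degrees: 2, 4
Total degree = 2 + 4 = 6

6


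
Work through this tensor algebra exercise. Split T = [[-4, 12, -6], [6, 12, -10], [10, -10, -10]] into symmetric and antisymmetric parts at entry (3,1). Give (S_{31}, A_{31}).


T_{31} = 10
T_{13} = -6
S_{31} = (10 + -6)/2 = 4/2 = 2
A_{31} = (10 - -6)/2 = 16/2 = 8
Check: S + A = 2 + 8 = 10 = T_{31}.

(2, 8)


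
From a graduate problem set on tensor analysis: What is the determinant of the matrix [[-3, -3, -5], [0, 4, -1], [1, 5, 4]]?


Expanding along the first row, det(A) = a11*M_11 - a12*M_12 + a13*M_13, where M_1j is the (1,j) minor.
Minor M_11 = 4*4 - -1*5 = 21
Minor M_12 = 0*4 - -1*1 = 1
Minor M_13 = 0*5 - 4*1 = -4
det = -3*(21) - -3*(1) + -5*(-4)
    = -63 - -3 + 20
    = -40

-40


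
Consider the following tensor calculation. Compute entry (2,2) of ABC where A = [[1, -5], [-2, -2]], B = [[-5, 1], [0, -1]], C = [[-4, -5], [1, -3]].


(ABC)_{22} = sum_m (AB)_{2m} C_{m2}. First compute row 2 of AB.
(AB)_{21} = -2*-5 + -2*0 = 10
(AB)_{22} = -2*1 + -2*-1 = 0
Now contract with column 2 of C:
(AB)_{21} * C_{12} = 10 * -5 = -50
(AB)_{22} * C_{22} = 0 * -3 = 0
(ABC)_{22} = -50 + 0 = -50

-50


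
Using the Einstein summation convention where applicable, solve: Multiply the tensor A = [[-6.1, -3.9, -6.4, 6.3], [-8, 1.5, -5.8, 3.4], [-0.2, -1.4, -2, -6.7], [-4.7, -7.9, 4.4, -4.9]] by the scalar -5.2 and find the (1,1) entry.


Scalar multiplication: (cA)_{ij} = c * A_{ij}.
c = -5.2
A_{11} = -6.1
(cA)_{11} = -5.2 * -6.1 = 31.72

31.72


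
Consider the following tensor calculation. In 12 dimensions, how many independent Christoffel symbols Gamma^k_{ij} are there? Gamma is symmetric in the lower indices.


Christoffel symbols Gamma^k_{ij} are symmetric in i,j, so there are d * d(d+1)/2 independent symbols.
d = 12
d(d+1)/2 = 12 * 13 / 2 = 78
Total = 12 * 78 = 936

936


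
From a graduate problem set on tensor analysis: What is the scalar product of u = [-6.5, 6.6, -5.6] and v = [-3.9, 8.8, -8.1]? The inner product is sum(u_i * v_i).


The inner product u . v = sum of u_i * v_i.
Term-by-term: -6.5 * -3.9, 6.6 * 8.8, -5.6 * -8.1
Products: 25.35, 58.08, 45.36
Sum = 25.35 + 58.08 + 45.36 = 128.79

128.79


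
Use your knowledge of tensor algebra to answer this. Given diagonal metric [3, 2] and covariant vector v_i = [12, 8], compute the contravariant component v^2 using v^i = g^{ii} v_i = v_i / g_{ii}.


To raise an index with a diagonal metric: v^i = v_i / g_{ii}.
For index 2: v_2 = 8, g_{22} = 2
v^2 = 8 / 2 = 4

4


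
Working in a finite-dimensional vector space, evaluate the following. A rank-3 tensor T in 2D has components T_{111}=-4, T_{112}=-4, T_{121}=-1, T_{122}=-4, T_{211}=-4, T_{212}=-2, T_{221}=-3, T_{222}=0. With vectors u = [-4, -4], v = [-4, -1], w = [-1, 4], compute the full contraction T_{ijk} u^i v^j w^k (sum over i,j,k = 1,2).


S = sum over i,j,k of T_{ijk} u_i v_j w_k. Expanding all 8 terms:
T_{111}*u_1*v_1*w_1 = -4*-4*-4*-1 = 64  (running total: 64)
T_{112}*u_1*v_1*w_2 = -4*-4*-4*4 = -256  (running total: -192)
T_{121}*u_1*v_2*w_1 = -1*-4*-1*-1 = 4  (running total: -188)
T_{122}*u_1*v_2*w_2 = -4*-4*-1*4 = -64  (running total: -252)
T_{211}*u_2*v_1*w_1 = -4*-4*-4*-1 = 64  (running total: -188)
T_{212}*u_2*v_1*w_2 = -2*-4*-4*4 = -128  (running total: -316)
T_{221}*u_2*v_2*w_1 = -3*-4*-1*-1 = 12  (running total: -304)
T_{222}*u_2*v_2*w_2 = 0*-4*-1*4 = 0  (running total: -304)
S = -304

-304


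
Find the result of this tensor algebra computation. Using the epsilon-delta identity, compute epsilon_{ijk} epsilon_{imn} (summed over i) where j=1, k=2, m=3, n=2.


Using the identity: epsilon_{ijk} epsilon_{imn} = delta_{jm} delta_{kn} - delta_{jn} delta_{km}.
delta_{13} = 0
delta_{22} = 1
delta_{12} = 0
delta_{23} = 0
Result = 0 * 1 - 0 * 0 = 0 - 0 = 0

0


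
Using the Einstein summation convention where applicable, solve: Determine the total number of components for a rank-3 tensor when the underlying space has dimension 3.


The number of components of a rank-r tensor in d dimensions is d^r.
Here d = 3 and r = 3.
3^3 = 27

27


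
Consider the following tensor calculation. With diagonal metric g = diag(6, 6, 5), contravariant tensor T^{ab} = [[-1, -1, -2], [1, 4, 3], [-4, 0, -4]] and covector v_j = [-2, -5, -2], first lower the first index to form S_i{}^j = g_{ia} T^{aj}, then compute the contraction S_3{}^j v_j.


Step 1: lower the first index. For a diagonal metric, g_{ia} T^{aj} = g_{ii} T^{ij} (no sum on i).
g_{33} = 5
S_3{}^1 = 5 * T^{31} = 5 * -4 = -20
S_3{}^2 = 5 * T^{32} = 5 * 0 = 0
S_3{}^3 = 5 * T^{33} = 5 * -4 = -20
Step 2: contract S_3{}^j with v_j.
S_3{}^1 * v_1 = -20 * -2 = 40
S_3{}^2 * v_2 = 0 * -5 = 0
S_3{}^3 * v_3 = -20 * -2 = 40
Result = 40 + 0 + 40 = 80

80


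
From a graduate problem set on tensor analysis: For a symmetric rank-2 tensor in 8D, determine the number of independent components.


A symmetric rank-2 tensor in d dimensions has d(d+1)/2 independent components.
d = 8
d(d+1)/2 = 8 * 9 / 2 = 72 / 2 = 36

36


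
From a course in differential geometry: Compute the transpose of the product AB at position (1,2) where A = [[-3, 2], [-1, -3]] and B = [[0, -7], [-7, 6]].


(AB)^T_{ij} = (AB)_{ji} = sum_k A_{jk} B_{ki}.
For i=1, j=2 we need (AB)_{21}:
A_{21} * B_{11} = -1 * 0 = 0
A_{22} * B_{21} = -3 * -7 = 21
Sum = 0 + 21 = 21

21


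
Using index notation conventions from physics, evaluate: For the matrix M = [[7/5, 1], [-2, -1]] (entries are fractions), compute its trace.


The trace is the sum of diagonal entries.
Diagonal: M[1,1] = 7/5, M[2,2] = -1
Tr(M) = 7/5 + -1
Computing step by step:
After adding M[1,1]: 7/5
After adding M[2,2]: 2/5
Tr(M) = 2/5

2/5


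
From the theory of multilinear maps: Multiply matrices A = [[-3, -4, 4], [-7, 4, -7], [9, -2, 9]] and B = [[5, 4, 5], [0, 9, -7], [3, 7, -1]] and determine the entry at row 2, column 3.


(AB)_{ij} = sum_k A_{ik} B_{kj}.
For i=2, j=3:
A_{21} * B_{13} = -7 * 5 = -35
A_{22} * B_{23} = 4 * -7 = -28
A_{23} * B_{33} = -7 * -1 = 7
Sum = -35 + -28 + 7 = -56

-56


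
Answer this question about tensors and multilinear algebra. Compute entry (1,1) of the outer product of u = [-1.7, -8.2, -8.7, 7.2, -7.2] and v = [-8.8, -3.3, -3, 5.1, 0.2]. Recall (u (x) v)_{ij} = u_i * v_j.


The outer product entry T_{ij} = u_i * v_j.
We need i=1, j=1.
u_1 = -1.7, v_1 = -8.8
T_{1,1} = -1.7 * -8.8 = 14.96

14.96


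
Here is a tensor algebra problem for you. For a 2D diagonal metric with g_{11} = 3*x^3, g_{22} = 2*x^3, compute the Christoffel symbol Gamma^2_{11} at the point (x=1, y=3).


For a diagonal metric, Gamma^k_{ij} = (1/2) g^{kk} (dg_{ik}/dx_j + dg_{jk}/dx_i - dg_{ij}/dx_k).
The metric is diagonal, so g_{ab} = 0 for a != b.
At the given point: g_{11} = 3, g_{22} = 2
g^{22} = 1/2
dg_{12}/dx_1 = 0 (off-diagonal)
dg_{12}/dx_1 = 0 (off-diagonal)
dg_{11}/dx_2 = dg_{11}/dx_2 = 0
Numerator = 0 + 0 - 0 = 0
Gamma^2_{11} = 0 / (2 * 2) = 0

0


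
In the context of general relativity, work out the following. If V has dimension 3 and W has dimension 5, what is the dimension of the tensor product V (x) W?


The dimension of a tensor product is the product of dimensions.
dim(V) = 3, dim(W) = 5
dim(V (x) W) = 3 * 5 = 15

15


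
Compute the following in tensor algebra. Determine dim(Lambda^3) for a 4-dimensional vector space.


The dimension of the space of p-forms on an n-dimensional space is C(n, p).
n = 4, p = 3
C(4, 3) = 4! / (3! * 1!) = 4

4


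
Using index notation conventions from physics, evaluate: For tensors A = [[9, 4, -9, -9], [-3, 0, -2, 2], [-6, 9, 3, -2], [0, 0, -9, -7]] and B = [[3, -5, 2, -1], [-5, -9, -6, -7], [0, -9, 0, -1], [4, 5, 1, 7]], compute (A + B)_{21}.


Tensor addition is component-wise: (A + B)_{ij} = A_{ij} + B_{ij}.
A_{21} = -3
B_{21} = -5
(A + B)_{21} = -3 + -5 = -8

-8


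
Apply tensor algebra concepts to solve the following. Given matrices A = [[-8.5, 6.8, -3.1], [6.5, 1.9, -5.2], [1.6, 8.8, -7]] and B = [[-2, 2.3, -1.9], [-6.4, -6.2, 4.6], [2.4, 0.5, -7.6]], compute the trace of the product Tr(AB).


Tr(AB) = sum_i (AB)_{ii} where (AB)_{ii} = sum_k A_{ik} B_{ki}.
(AB)_{11} = -8.5*-2 + 6.8*-6.4 + -3.1*2.4 = -33.96
(AB)_{22} = 6.5*2.3 + 1.9*-6.2 + -5.2*0.5 = 0.57
(AB)_{33} = 1.6*-1.9 + 8.8*4.6 + -7*-7.6 = 90.64
Tr(AB) = -33.96 + 0.57 + 90.64 = 57.25

57.25


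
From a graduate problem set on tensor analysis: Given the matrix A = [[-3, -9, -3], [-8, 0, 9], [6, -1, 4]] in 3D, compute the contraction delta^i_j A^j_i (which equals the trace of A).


The contraction (trace) of a rank-2 tensor is the sum of its diagonal elements.
Diagonal entries: A[1,1] = -3, A[2,2] = 0, A[3,3] = 4
Tr(A) = -3 + 0 + 4 = 1

1


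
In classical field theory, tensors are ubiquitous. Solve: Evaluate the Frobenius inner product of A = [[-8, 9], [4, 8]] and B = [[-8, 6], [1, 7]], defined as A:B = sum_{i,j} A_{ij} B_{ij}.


A:B = sum over all i,j of A_{ij} * B_{ij}.
Row 1: -8*-8=64, 9*6=54 => row sum = 118
Row 2: 4*1=4, 8*7=56 => row sum = 60
Total = 118 + 60 = 178

178


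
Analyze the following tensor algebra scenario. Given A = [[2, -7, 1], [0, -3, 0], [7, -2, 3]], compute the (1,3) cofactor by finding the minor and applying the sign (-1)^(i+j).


To find cofactor C_{13}, delete row 1 and column 3.
The resulting 2x2 submatrix is: [[0, -3], [7, -2]]
Minor M_{13} = 0*-2 - -3*7
  = 0 - -21 = 21
Sign = (-1)^(1+3) = (-1)^4 = 1
Cofactor C_{13} = 1 * 21 = 21

21


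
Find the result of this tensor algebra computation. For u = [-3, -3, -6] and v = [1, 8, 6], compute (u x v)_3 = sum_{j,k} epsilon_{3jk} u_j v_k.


(u x v)_3 = sum_{j,k} epsilon_{3jk} u_j v_k. Only permutations of (1,2,3) contribute; the two non-zero terms are:
eps_{312} u_1 v_2 = 1 * -3 * 8 = -24
eps_{321} u_2 v_1 = -1 * -3 * 1 = 3
(u x v)_3 = -21

-21


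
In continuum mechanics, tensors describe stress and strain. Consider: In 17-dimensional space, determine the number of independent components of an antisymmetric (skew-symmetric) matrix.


An antisymmetric rank-2 tensor satisfies A_{ij} = -A_{ji}, so diagonal entries are zero.
The independent components are the upper-triangular entries: C(n, 2) = n(n-1)/2.
n = 17
C(17, 2) = 17 * 16 / 2 = 272 / 2 = 136

136


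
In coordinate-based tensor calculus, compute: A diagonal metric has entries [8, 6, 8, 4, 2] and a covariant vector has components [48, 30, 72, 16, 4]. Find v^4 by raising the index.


To raise an index with a diagonal metric: v^i = v_i / g_{ii}.
For index 4: v_4 = 16, g_{44} = 4
v^4 = 16 / 4 = 4

4


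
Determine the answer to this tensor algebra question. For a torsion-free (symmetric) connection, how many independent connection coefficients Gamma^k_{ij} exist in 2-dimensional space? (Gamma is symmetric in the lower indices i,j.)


Christoffel symbols Gamma^k_{ij} are symmetric in i,j, so there are d * d(d+1)/2 independent symbols.
d = 2
d(d+1)/2 = 2 * 3 / 2 = 3
Total = 2 * 3 = 6

6


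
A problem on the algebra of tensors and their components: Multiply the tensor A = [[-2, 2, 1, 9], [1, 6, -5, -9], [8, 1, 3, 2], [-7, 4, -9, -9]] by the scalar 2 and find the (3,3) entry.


Scalar multiplication: (cA)_{ij} = c * A_{ij}.
c = 2
A_{33} = 3
(cA)_{33} = 2 * 3 = 6

6


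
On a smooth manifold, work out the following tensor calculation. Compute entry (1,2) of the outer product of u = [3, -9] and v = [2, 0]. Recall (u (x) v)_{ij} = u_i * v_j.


The outer product entry T_{ij} = u_i * v_j.
We need i=1, j=2.
u_1 = 3, v_2 = 0
T_{1,2} = 3 * 0 = 0

0


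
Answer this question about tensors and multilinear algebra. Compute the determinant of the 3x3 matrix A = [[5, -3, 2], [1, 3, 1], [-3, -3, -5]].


Expanding along the first row, det(A) = a11*M_11 - a12*M_12 + a13*M_13, where M_1j is the (1,j) minor.
Minor M_11 = 3*-5 - 1*-3 = -12
Minor M_12 = 1*-5 - 1*-3 = -2
Minor M_13 = 1*-3 - 3*-3 = 6
det = 5*(-12) - -3*(-2) + 2*(6)
    = -60 - 6 + 12
    = -54

-54


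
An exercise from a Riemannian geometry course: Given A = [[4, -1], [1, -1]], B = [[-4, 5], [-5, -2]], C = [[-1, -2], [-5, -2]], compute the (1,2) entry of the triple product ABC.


(ABC)_{12} = sum_m (AB)_{1m} C_{m2}. First compute row 1 of AB.
(AB)_{11} = 4*-4 + -1*-5 = -11
(AB)_{12} = 4*5 + -1*-2 = 22
Now contract with column 2 of C:
(AB)_{11} * C_{12} = -11 * -2 = 22
(AB)_{12} * C_{22} = 22 * -2 = -44
(ABC)_{12} = 22 + -44 = -22

-22


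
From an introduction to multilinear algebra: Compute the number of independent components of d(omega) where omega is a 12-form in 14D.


The exterior derivative of a p-form is a (p+1)-form.
Its number of independent components is C(n, p+1).
n = 14, p+1 = 13
C(14, 13) = 14

14


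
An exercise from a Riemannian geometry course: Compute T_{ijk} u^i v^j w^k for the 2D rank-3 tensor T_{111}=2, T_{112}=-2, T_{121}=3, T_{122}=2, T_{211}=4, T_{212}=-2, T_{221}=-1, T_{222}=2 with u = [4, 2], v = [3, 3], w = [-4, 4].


S = sum over i,j,k of T_{ijk} u_i v_j w_k. Expanding all 8 terms:
T_{111}*u_1*v_1*w_1 = 2*4*3*-4 = -96  (running total: -96)
T_{112}*u_1*v_1*w_2 = -2*4*3*4 = -96  (running total: -192)
T_{121}*u_1*v_2*w_1 = 3*4*3*-4 = -144  (running total: -336)
T_{122}*u_1*v_2*w_2 = 2*4*3*4 = 96  (running total: -240)
T_{211}*u_2*v_1*w_1 = 4*2*3*-4 = -96  (running total: -336)
T_{212}*u_2*v_1*w_2 = -2*2*3*4 = -48  (running total: -384)
T_{221}*u_2*v_2*w_1 = -1*2*3*-4 = 24  (running total: -360)
T_{222}*u_2*v_2*w_2 = 2*2*3*4 = 48  (running total: -312)
S = -312

-312


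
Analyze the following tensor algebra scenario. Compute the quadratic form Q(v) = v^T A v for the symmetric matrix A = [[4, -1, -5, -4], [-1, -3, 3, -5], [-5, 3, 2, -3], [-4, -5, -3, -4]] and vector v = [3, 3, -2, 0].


First compute Av:
(Av)_1 = 4*3 + -1*3 + -5*-2 + -4*0 = 19
(Av)_2 = -1*3 + -3*3 + 3*-2 + -5*0 = -18
(Av)_3 = -5*3 + 3*3 + 2*-2 + -3*0 = -10
(Av)_4 = -4*3 + -5*3 + -3*-2 + -4*0 = -21
Av = [19, -18, -10, -21]
Then v^T (Av) = 3*19 + 3*-18 + -2*-10 + 0*-21
= 57 + -54 + 20 + 0 = 23

23


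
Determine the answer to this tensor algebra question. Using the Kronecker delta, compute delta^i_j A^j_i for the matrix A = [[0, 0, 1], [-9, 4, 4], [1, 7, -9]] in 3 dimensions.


The contraction (trace) of a rank-2 tensor is the sum of its diagonal elements.
Diagonal entries: A[1,1] = 0, A[2,2] = 4, A[3,3] = -9
Tr(A) = 0 + 4 + -9 = -5

-5


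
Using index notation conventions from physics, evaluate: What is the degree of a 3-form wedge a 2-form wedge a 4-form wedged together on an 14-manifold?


The degree of a wedge product is the sum of the degrees of the individual forms.
Degrees: 3, 2, 4
Total degree = 3 + 2 + 4 = 9

9


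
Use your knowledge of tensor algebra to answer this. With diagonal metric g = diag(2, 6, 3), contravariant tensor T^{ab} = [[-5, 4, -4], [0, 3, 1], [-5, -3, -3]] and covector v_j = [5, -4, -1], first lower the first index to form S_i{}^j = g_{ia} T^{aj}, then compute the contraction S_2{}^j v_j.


Step 1: lower the first index. For a diagonal metric, g_{ia} T^{aj} = g_{ii} T^{ij} (no sum on i).
g_{22} = 6
S_2{}^1 = 6 * T^{21} = 6 * 0 = 0
S_2{}^2 = 6 * T^{22} = 6 * 3 = 18
S_2{}^3 = 6 * T^{23} = 6 * 1 = 6
Step 2: contract S_2{}^j with v_j.
S_2{}^1 * v_1 = 0 * 5 = 0
S_2{}^2 * v_2 = 18 * -4 = -72
S_2{}^3 * v_3 = 6 * -1 = -6
Result = 0 + -72 + -6 = -78

-78


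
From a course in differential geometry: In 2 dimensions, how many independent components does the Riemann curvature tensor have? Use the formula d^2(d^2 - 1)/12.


The Riemann tensor in d dimensions has d^2(d^2 - 1)/12 independent components.
d = 2, so d^2 = 4
d^2 - 1 = 3
d^2(d^2 - 1) = 4 * 3 = 12
Divide by 12: 12 / 12 = 1

1


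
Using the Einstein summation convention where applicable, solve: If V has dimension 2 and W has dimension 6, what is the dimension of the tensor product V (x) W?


The dimension of a tensor product is the product of dimensions.
dim(V) = 2, dim(W) = 6
dim(V (x) W) = 2 * 6 = 12

12


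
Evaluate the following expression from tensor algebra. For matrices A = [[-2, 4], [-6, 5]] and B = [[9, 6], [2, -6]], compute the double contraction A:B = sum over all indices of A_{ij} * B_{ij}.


A:B = sum over all i,j of A_{ij} * B_{ij}.
Row 1: -2*9=-18, 4*6=24 => row sum = 6
Row 2: -6*2=-12, 5*-6=-30 => row sum = -42
Total = 6 + -42 = -36

-36


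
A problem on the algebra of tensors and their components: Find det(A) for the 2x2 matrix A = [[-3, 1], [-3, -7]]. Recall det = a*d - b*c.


For a 2x2 matrix [[a, b], [c, d]], det = a*d - b*c.
a = -3, b = 1, c = -3, d = -7
a*d = -3 * -7 = 21
b*c = 1 * -3 = -3
det = 21 - -3 = 24

24


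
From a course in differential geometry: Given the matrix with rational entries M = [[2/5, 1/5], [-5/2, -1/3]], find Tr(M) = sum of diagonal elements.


The trace is the sum of diagonal entries.
Diagonal: M[1,1] = 2/5, M[2,2] = -1/3
Tr(M) = 2/5 + -1/3
Computing step by step:
After adding M[1,1]: 2/5
After adding M[2,2]: 1/15
Tr(M) = 1/15

1/15


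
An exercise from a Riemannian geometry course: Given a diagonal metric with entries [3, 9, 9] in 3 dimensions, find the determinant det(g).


For a diagonal metric, the determinant is the product of diagonal entries.
Diagonal entries: 3, 9, 9
det(g) = 3 * 9 * 9 = 243

243


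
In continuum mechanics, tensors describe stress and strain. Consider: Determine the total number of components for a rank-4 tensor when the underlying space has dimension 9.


The number of components of a rank-r tensor in d dimensions is d^r.
Here d = 9 and r = 4.
9^4 = 6561

6561


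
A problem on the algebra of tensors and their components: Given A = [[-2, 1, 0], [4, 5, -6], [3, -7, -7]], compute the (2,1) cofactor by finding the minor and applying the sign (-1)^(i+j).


To find cofactor C_{21}, delete row 2 and column 1.
The resulting 2x2 submatrix is: [[1, 0], [-7, -7]]
Minor M_{21} = 1*-7 - 0*-7
  = -7 - 0 = -7
Sign = (-1)^(2+1) = (-1)^3 = -1
Cofactor C_{21} = -1 * -7 = 7

7


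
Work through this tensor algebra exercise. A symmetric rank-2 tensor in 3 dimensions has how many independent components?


A symmetric rank-2 tensor in d dimensions has d(d+1)/2 independent components.
d = 3
d(d+1)/2 = 3 * 4 / 2 = 12 / 2 = 6

6


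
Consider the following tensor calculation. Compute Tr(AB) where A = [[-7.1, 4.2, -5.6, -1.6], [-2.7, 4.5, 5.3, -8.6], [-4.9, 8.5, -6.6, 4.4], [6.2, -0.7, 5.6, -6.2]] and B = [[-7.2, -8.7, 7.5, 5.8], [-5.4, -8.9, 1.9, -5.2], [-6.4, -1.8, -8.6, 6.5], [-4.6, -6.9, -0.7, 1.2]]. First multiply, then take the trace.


Tr(AB) = sum_i (AB)_{ii} where (AB)_{ii} = sum_k A_{ik} B_{ki}.
(AB)_{11} = -7.1*-7.2 + 4.2*-5.4 + -5.6*-6.4 + -1.6*-4.6 = 71.64
(AB)_{22} = -2.7*-8.7 + 4.5*-8.9 + 5.3*-1.8 + -8.6*-6.9 = 33.24
(AB)_{33} = -4.9*7.5 + 8.5*1.9 + -6.6*-8.6 + 4.4*-0.7 = 33.08
(AB)_{44} = 6.2*5.8 + -0.7*-5.2 + 5.6*6.5 + -6.2*1.2 = 68.56
Tr(AB) = 71.64 + 33.24 + 33.08 + 68.56 = 206.52

206.52


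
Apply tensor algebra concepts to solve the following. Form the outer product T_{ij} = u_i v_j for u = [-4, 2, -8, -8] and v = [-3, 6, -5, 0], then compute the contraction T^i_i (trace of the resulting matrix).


The outer product gives T_{ij} = u_i v_j.
The trace (contraction) is Tr(T) = sum_i T_{ii} = sum_i u_i v_i.
Diagonal entries:
T_{11} = u_1 * v_1 = -4 * -3 = 12
T_{22} = u_2 * v_2 = 2 * 6 = 12
T_{33} = u_3 * v_3 = -8 * -5 = 40
T_{44} = u_4 * v_4 = -8 * 0 = 0
Tr(T) = 12 + 12 + 40 + 0 = 64

64


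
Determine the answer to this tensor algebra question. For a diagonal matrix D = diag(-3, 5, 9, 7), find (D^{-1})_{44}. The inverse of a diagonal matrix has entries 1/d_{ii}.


For a diagonal matrix, the inverse has entries (D^{-1})_{ii} = 1/d_{ii}.
The diagonal entries are: d_{11} = -3, d_{22} = 5, d_{33} = 9, d_{44} = 7
We need (D^{-1})_{44} = 1/d_{44} = 1/7 = 1/7

1/7


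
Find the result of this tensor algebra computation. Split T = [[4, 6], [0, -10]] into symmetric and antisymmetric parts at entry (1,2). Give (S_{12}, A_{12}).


T_{12} = 6
T_{21} = 0
S_{12} = (6 + 0)/2 = 6/2 = 3
A_{12} = (6 - 0)/2 = 6/2 = 3
Check: S + A = 3 + 3 = 6 = T_{12}.

(3, 3)


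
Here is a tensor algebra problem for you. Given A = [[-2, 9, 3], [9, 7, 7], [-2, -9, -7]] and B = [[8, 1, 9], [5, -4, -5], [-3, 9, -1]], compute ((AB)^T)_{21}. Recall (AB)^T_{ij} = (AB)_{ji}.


(AB)^T_{ij} = (AB)_{ji} = sum_k A_{jk} B_{ki}.
For i=2, j=1 we need (AB)_{12}:
A_{11} * B_{12} = -2 * 1 = -2
A_{12} * B_{22} = 9 * -4 = -36
A_{13} * B_{32} = 3 * 9 = 27
Sum = -2 + -36 + 27 = -11

-11


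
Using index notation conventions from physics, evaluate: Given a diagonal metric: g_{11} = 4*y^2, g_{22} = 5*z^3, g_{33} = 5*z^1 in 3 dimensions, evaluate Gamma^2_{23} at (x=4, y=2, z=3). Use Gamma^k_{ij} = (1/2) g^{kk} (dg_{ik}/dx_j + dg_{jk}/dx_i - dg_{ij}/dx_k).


For a diagonal metric, Gamma^k_{ij} = (1/2) g^{kk} (dg_{ik}/dx_j + dg_{jk}/dx_i - dg_{ij}/dx_k).
The metric is diagonal, so g_{ab} = 0 for a != b.
At the given point: g_{11} = 16, g_{22} = 135, g_{33} = 15
g^{22} = 1/135
dg_{22}/dx_3 = dg_{22}/dx_3 = 135
dg_{32}/dx_2 = 0 (off-diagonal)
dg_{23}/dx_2 = 0 (off-diagonal)
Numerator = 135 + 0 - 0 = 135
Gamma^2_{23} = 135 / (2 * 135) = 1/2

1/2


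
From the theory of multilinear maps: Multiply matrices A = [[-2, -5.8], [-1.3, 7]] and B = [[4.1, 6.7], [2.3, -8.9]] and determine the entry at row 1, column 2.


(AB)_{ij} = sum_k A_{ik} B_{kj}.
For i=1, j=2:
A_{11} * B_{12} = -2 * 6.7 = -13.4
A_{12} * B_{22} = -5.8 * -8.9 = 51.62
Sum = -13.4 + 51.62 = 38.22

38.22


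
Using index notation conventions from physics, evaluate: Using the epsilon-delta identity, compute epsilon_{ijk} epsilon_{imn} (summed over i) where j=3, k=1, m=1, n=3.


Using the identity: epsilon_{ijk} epsilon_{imn} = delta_{jm} delta_{kn} - delta_{jn} delta_{km}.
delta_{31} = 0
delta_{13} = 0
delta_{33} = 1
delta_{11} = 1
Result = 0 * 0 - 1 * 1 = 0 - 1 = -1

-1


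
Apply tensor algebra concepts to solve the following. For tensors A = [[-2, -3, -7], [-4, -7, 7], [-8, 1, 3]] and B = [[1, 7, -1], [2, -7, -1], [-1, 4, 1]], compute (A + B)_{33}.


Tensor addition is component-wise: (A + B)_{ij} = A_{ij} + B_{ij}.
A_{33} = 3
B_{33} = 1
(A + B)_{33} = 3 + 1 = 4

4


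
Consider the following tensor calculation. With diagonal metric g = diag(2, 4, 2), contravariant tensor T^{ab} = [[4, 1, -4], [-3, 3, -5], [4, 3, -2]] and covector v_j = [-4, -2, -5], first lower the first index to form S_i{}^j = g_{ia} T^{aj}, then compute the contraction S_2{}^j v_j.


Step 1: lower the first index. For a diagonal metric, g_{ia} T^{aj} = g_{ii} T^{ij} (no sum on i).
g_{22} = 4
S_2{}^1 = 4 * T^{21} = 4 * -3 = -12
S_2{}^2 = 4 * T^{22} = 4 * 3 = 12
S_2{}^3 = 4 * T^{23} = 4 * -5 = -20
Step 2: contract S_2{}^j with v_j.
S_2{}^1 * v_1 = -12 * -4 = 48
S_2{}^2 * v_2 = 12 * -2 = -24
S_2{}^3 * v_3 = -20 * -5 = 100
Result = 48 + -24 + 100 = 124

124


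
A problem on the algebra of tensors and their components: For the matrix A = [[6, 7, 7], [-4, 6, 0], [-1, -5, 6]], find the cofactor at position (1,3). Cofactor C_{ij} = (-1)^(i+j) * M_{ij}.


To find cofactor C_{13}, delete row 1 and column 3.
The resulting 2x2 submatrix is: [[-4, 6], [-1, -5]]
Minor M_{13} = -4*-5 - 6*-1
  = 20 - -6 = 26
Sign = (-1)^(1+3) = (-1)^4 = 1
Cofactor C_{13} = 1 * 26 = 26

26


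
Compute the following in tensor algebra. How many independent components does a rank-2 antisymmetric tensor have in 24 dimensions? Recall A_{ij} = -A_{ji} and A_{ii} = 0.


An antisymmetric rank-2 tensor satisfies A_{ij} = -A_{ji}, so diagonal entries are zero.
The independent components are the upper-triangular entries: C(n, 2) = n(n-1)/2.
n = 24
C(24, 2) = 24 * 23 / 2 = 552 / 2 = 276

276


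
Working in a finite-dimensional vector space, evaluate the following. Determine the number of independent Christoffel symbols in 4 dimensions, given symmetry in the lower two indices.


Christoffel symbols Gamma^k_{ij} are symmetric in i,j, so there are d * d(d+1)/2 independent symbols.
d = 4
d(d+1)/2 = 4 * 5 / 2 = 10
Total = 4 * 10 = 40

40


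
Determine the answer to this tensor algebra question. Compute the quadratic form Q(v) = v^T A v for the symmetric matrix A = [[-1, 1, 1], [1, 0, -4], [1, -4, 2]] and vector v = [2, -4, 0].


First compute Av:
(Av)_1 = -1*2 + 1*-4 + 1*0 = -6
(Av)_2 = 1*2 + 0*-4 + -4*0 = 2
(Av)_3 = 1*2 + -4*-4 + 2*0 = 18
Av = [-6, 2, 18]
Then v^T (Av) = 2*-6 + -4*2 + 0*18
= -12 + -8 + 0 = -20

-20


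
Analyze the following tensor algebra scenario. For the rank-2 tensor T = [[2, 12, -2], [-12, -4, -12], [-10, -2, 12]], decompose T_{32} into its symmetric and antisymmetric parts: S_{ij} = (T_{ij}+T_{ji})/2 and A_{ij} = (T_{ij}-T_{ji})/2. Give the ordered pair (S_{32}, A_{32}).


T_{32} = -2
T_{23} = -12
S_{32} = (-2 + -12)/2 = -14/2 = -7
A_{32} = (-2 - -12)/2 = 10/2 = 5
Check: S + A = -7 + 5 = -2 = T_{32}.

(-7, 5)


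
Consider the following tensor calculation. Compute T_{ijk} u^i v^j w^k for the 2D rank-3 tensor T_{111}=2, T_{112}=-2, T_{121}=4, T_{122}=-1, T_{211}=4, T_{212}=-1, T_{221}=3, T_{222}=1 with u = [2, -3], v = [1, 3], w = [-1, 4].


S = sum over i,j,k of T_{ijk} u_i v_j w_k. Expanding all 8 terms:
T_{111}*u_1*v_1*w_1 = 2*2*1*-1 = -4  (running total: -4)
T_{112}*u_1*v_1*w_2 = -2*2*1*4 = -16  (running total: -20)
T_{121}*u_1*v_2*w_1 = 4*2*3*-1 = -24  (running total: -44)
T_{122}*u_1*v_2*w_2 = -1*2*3*4 = -24  (running total: -68)
T_{211}*u_2*v_1*w_1 = 4*-3*1*-1 = 12  (running total: -56)
T_{212}*u_2*v_1*w_2 = -1*-3*1*4 = 12  (running total: -44)
T_{221}*u_2*v_2*w_1 = 3*-3*3*-1 = 27  (running total: -17)
T_{222}*u_2*v_2*w_2 = 1*-3*3*4 = -36  (running total: -53)
S = -53

-53


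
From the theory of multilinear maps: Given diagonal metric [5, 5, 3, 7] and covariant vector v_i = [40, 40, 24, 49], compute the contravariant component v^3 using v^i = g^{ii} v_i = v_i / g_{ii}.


To raise an index with a diagonal metric: v^i = v_i / g_{ii}.
For index 3: v_3 = 24, g_{33} = 3
v^3 = 24 / 3 = 8

8


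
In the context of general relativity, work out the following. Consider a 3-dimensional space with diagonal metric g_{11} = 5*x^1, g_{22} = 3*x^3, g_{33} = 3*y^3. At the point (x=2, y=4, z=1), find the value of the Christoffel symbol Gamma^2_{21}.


For a diagonal metric, Gamma^k_{ij} = (1/2) g^{kk} (dg_{ik}/dx_j + dg_{jk}/dx_i - dg_{ij}/dx_k).
The metric is diagonal, so g_{ab} = 0 for a != b.
At the given point: g_{11} = 10, g_{22} = 24, g_{33} = 192
g^{22} = 1/24
dg_{22}/dx_1 = dg_{22}/dx_1 = 36
dg_{12}/dx_2 = 0 (off-diagonal)
dg_{21}/dx_2 = 0 (off-diagonal)
Numerator = 36 + 0 - 0 = 36
Gamma^2_{21} = 36 / (2 * 24) = 3/4

3/4


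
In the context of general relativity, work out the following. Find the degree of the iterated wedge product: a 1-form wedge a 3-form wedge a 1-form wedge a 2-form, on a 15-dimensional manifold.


The degree of a wedge product is the sum of the degrees of the individual forms.
Degrees: 1, 3, 1, 2
Total degree = 1 + 3 + 1 + 2 = 7

7


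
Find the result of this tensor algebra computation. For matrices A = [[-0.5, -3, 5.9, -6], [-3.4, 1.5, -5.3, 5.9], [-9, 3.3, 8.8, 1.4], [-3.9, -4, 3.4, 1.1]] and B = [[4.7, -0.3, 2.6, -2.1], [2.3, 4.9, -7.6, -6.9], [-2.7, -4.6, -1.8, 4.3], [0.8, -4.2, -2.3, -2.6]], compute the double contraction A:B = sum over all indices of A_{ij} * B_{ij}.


A:B = sum over all i,j of A_{ij} * B_{ij}.
Row 1: -0.5*4.7=-2.35, -3*-0.3=0.9, 5.9*2.6=15.34, -6*-2.1=12.6 => row sum = 26.49
Row 2: -3.4*2.3=-7.82, 1.5*4.9=7.35, -5.3*-7.6=40.28, 5.9*-6.9=-40.71 => row sum = -0.9
Row 3: -9*-2.7=24.3, 3.3*-4.6=-15.18, 8.8*-1.8=-15.84, 1.4*4.3=6.02 => row sum = -0.7
Row 4: -3.9*0.8=-3.12, -4*-4.2=16.8, 3.4*-2.3=-7.82, 1.1*-2.6=-2.86 => row sum = 3
Total = 26.49 + -0.9 + -0.7 + 3 = 27.89

27.89


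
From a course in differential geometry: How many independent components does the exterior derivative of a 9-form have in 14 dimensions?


The exterior derivative of a p-form is a (p+1)-form.
Its number of independent components is C(n, p+1).
n = 14, p+1 = 10
C(14, 10) = 1001

1001


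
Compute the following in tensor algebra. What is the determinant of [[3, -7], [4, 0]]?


For a 2x2 matrix [[a, b], [c, d]], det = a*d - b*c.
a = 3, b = -7, c = 4, d = 0
a*d = 3 * 0 = 0
b*c = -7 * 4 = -28
det = 0 - -28 = 28

28


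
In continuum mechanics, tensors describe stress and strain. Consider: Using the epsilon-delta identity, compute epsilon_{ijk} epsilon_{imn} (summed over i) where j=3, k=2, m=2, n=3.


Using the identity: epsilon_{ijk} epsilon_{imn} = delta_{jm} delta_{kn} - delta_{jn} delta_{km}.
delta_{32} = 0
delta_{23} = 0
delta_{33} = 1
delta_{22} = 1
Result = 0 * 0 - 1 * 1 = 0 - 1 = -1

-1


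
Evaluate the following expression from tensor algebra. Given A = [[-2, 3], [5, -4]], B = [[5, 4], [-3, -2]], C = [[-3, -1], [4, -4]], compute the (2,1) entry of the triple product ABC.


(ABC)_{21} = sum_m (AB)_{2m} C_{m1}. First compute row 2 of AB.
(AB)_{21} = 5*5 + -4*-3 = 37
(AB)_{22} = 5*4 + -4*-2 = 28
Now contract with column 1 of C:
(AB)_{21} * C_{11} = 37 * -3 = -111
(AB)_{22} * C_{21} = 28 * 4 = 112
(ABC)_{21} = -111 + 112 = 1

1


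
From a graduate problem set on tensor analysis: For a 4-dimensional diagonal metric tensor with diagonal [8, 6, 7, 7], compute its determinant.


For a diagonal metric, the determinant is the product of diagonal entries.
Diagonal entries: 8, 6, 7, 7
det(g) = 8 * 6 * 7 * 7 = 2352

2352


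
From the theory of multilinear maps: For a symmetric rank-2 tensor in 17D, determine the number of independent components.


A symmetric rank-2 tensor in d dimensions has d(d+1)/2 independent components.
d = 17
d(d+1)/2 = 17 * 18 / 2 = 306 / 2 = 153

153


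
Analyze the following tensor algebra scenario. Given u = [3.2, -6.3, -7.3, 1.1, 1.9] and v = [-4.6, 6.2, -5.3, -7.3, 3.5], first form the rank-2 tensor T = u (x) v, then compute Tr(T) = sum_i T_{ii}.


The outer product gives T_{ij} = u_i v_j.
The trace (contraction) is Tr(T) = sum_i T_{ii} = sum_i u_i v_i.
Diagonal entries:
T_{11} = u_1 * v_1 = 3.2 * -4.6 = -14.72
T_{22} = u_2 * v_2 = -6.3 * 6.2 = -39.06
T_{33} = u_3 * v_3 = -7.3 * -5.3 = 38.69
T_{44} = u_4 * v_4 = 1.1 * -7.3 = -8.03
T_{55} = u_5 * v_5 = 1.9 * 3.5 = 6.65
Tr(T) = -14.72 + -39.06 + 38.69 + -8.03 + 6.65 = -16.47

-16.47


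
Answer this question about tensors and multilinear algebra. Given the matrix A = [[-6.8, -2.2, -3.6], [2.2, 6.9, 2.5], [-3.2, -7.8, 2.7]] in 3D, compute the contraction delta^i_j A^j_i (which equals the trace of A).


The contraction (trace) of a rank-2 tensor is the sum of its diagonal elements.
Diagonal entries: A[1,1] = -6.8, A[2,2] = 6.9, A[3,3] = 2.7
Tr(A) = -6.8 + 6.9 + 2.7 = 2.8

2.8


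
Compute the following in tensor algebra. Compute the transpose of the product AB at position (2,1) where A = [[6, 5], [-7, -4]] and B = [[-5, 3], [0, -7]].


(AB)^T_{ij} = (AB)_{ji} = sum_k A_{jk} B_{ki}.
For i=2, j=1 we need (AB)_{12}:
A_{11} * B_{12} = 6 * 3 = 18
A_{12} * B_{22} = 5 * -7 = -35
Sum = 18 + -35 = -17

-17
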